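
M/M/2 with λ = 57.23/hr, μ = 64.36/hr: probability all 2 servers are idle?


a = λ/μ = 57.23/64.36 = 0.8892; ρ = a/c = 0.4446
Σ_{k=0}^{1} a^k/k! (terms k=0..1) = 1.00000 + 0.88922 = 1.88922
Tail: a^2/(2!(1−ρ)) = 0.79071/(2·0.5554) = 0.71185
P₀ = 1/(1.88922 + 0.71185) = 1/2.60106 = 0.384458

Final: 0.384458


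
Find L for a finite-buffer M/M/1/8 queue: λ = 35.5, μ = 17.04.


ρ = 35.5/17.04 = 2.0833
L = ρ[1 − (K+1)ρ^K + Kρ^(K+1)] / [(1−ρ)(1−ρ^(K+1))]
Numerator: 2.0833·(1 − 9·354.870666 + 8·739.313887) = 5670.156463
Denominator: (-1.0833)·(-738.313887) = 799.840044
L = 5670.156463/799.840044 = 7.0891

Final: 7.0891


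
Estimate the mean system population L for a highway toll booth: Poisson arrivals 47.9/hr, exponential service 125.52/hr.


ρ = λ/μ = 47.9/125.52 = 0.3816
L = ρ/(1−ρ) = 0.3816/(1 − 0.3816) = 0.3816/0.6184 = 0.6171

Final: 0.6171


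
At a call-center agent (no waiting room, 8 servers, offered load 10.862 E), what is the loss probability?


B(c,a) = (a^c/c!) / Σ_{k=0}^{c} a^k/k!
a^8/8! = 4805.713368
Σ terms (k=0..8): 1.00000 + 10.86200 + 58.99152 + 213.58864 + 579.99994 + 1259.99188 + 2281.00530 + 3539.46851 + 4805.71337 = 12750.621161
B = 4805.713368/12750.621161 = 0.376900

Final: 0.376900


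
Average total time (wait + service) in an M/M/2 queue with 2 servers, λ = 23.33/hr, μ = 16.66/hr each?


a = 1.4004; ρ = 0.7002; P₀ = 0.176346
Lq = P₀·a^c·ρ/(c!(1−ρ)²) = 1.34680
Wq = Lq/λ = 1.34680/23.33 = 0.05773 hr
W = Wq + 1/μ = 0.05773 + 0.06002 = 0.11775 hr

Final: 0.11775 hr


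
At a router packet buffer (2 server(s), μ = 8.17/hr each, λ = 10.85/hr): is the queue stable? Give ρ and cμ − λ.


Total capacity cμ = 2·8.17 = 16.34/hr
ρ = λ/(cμ) = 10.85/16.34 = 0.6640
Stable ⇔ ρ < 1: YES
Spare capacity = cμ − λ = 16.34 − 10.85 = 5.49/hr

Final: ρ = 0.6640; stable; margin = 5.49/hr


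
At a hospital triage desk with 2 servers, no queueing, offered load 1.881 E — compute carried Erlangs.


B(2,1.881) = 0.380441 (Erlang-B)
Carried load = a(1 − B) = 1.881·(1 − 0.380441) = 1.881·0.619559 = 1.1654 E

Final: 1.1654 Erlangs


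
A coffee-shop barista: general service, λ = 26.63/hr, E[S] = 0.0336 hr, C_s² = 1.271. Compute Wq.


ρ = λ·E[S] = 26.63·0.0336 = 0.8948
E[S²] = E[S]²(1+C_s²) = 0.0336²·(1+1.271) = 0.002564
Wq = λ·E[S²]/(2(1−ρ)) = 26.63·0.002564/(2·0.1052) = 0.32441 hr

Final: 0.32441 hr


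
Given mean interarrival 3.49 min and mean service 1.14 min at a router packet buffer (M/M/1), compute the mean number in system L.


λ = 60/3.49 = 17.1920 /hr
μ = 60/1.14 = 52.6316 /hr
ρ = λ/μ = 17.1920/52.6316 = 0.3266
L = ρ/(1−ρ) = 0.3266/0.6734 = 0.4851

Final: 0.4851


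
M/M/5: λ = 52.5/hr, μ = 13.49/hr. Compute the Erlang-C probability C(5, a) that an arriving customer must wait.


a = λ/μ = 3.8918; ρ = a/5 = 0.7784
P₀ = 0.015288 (from M/M/c formula)
C(c,a) = [a^c/(c!(1−ρ))]·P₀ = [892.76420/(120·0.2216)]·0.015288
= 33.56574·0.015288 = 0.513138

Final: 0.513138


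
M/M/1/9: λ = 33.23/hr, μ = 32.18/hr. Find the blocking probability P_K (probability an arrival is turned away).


ρ = λ/μ = 33.23/32.18 = 1.0326
P_K = (1−ρ)ρ^K/(1−ρ^(K+1)) = (-0.03263·1.335054)/(1 − 1.378615)
= -0.043561/-0.378615 = 0.115055

Final: 0.115055


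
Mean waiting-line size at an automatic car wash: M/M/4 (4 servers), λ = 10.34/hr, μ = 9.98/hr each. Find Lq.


a = λ/μ = 1.0361; ρ = a/4 = 0.2590
P₀ = 0.354239
Lq = P₀·a^c·ρ / (c!·(1−ρ)²) = 0.354239·1.15229·0.2590/(24·0.54905)
= 0.008023

Final: 0.008023


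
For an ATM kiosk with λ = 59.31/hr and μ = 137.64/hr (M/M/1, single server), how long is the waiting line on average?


ρ = 59.31/137.64 = 0.4309
Lq = ρ²/(1−ρ) = 0.1857/0.5691 = 0.3263

Final: 0.3263


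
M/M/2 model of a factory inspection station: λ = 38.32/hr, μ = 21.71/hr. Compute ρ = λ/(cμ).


ρ = λ/(cμ) = 38.32/(2·21.71) = 38.32/43.42 = 0.8825

Final: 0.8825


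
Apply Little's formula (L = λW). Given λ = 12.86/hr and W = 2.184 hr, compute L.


L = λW = 12.86·2.184 = 28.0862

Final: 28.0862


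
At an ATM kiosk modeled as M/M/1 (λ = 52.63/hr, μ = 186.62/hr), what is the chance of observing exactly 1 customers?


ρ = 52.63/186.62 = 0.2820
P_n = (1−ρ)·ρ^n = (1 − 0.2820)·0.2820^1 = 0.7180·0.282017 = 0.202483

Final: 0.202483


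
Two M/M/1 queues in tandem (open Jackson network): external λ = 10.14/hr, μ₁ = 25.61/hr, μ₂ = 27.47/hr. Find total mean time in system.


Each node sees arrival rate λ = 10.14/hr (tandem ⇒ throughput preserved).
W₁ = 1/(μ₁−λ) = 1/(25.61−10.14) = 0.06464 hr
W₂ = 1/(μ₂−λ) = 1/(27.47−10.14) = 0.05770 hr
W_total = W₁ + W₂ = 0.06464 + 0.05770 = 0.12234 hr

Final: 0.12234 hr


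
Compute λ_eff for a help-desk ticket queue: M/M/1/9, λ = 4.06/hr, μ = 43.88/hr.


ρ = 0.09253; P_K = (1−ρ)ρ^9/(1−ρ^10) = 4.510e-10
λ_eff = λ(1 − P_K) = 4.06·(1 − 4.510e-10) = 4.06·1.000000 = 4.0600 /hr

Final: 4.0600 /hr


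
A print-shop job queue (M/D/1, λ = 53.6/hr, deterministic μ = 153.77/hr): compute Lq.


ρ = 53.6/153.77 = 0.3486
M/D/1: Lq = ρ²/(2(1−ρ)) = 0.1215/(2·0.6514) = 0.09326

Final: 0.09326


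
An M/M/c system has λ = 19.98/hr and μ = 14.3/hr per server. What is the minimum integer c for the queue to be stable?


Stability requires cμ > λ ⇔ c > λ/μ.
λ/μ = 19.98/14.3 = 1.3972
Minimum integer c = ⌊1.3972⌋ + 1 = 2
Check: 2·14.3 = 28.60 > 19.98, while 1·14.3 = 14.30 ≤ 19.98

Final: 2 servers


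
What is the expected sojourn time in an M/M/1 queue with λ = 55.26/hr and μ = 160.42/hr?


W = 1/(μ−λ) = 1/(160.42 − 55.26) = 1/105.16 = 0.009509 hr

Final: 0.009509 hr


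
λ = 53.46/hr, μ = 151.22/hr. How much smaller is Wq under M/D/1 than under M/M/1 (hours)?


ρ = 53.46/151.22 = 0.3535
Wq(M/M/1) = ρ/(μ−λ) = 0.3535/97.76 = 0.003616 hr
Wq(M/D/1) = ρ/(2(μ−λ)) = 0.001808 hr
Savings = 0.003616 − 0.001808 = 0.001808 hr

Final: 0.001808 hr


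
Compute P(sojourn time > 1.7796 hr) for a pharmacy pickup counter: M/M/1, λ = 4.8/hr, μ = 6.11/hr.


W ~ Exponential(μ−λ) for M/M/1.
μ − λ = 6.11 − 4.8 = 1.3100
P(W > t) = e^{−(μ−λ)t} = e^{−2.3313} = 0.097172

Final: 0.097172


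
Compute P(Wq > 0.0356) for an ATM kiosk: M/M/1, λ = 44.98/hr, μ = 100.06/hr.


ρ = 44.98/100.06 = 0.4495
P(Wq > t) = ρ·e^{−(μ−λ)t} = 0.4495·e^{−1.9608}
= 0.4495·0.140739 = 0.063266

Final: 0.063266


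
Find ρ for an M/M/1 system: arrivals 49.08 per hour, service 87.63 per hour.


ρ = λ/μ = 49.08/87.63 = 0.5601

Final: 0.5601


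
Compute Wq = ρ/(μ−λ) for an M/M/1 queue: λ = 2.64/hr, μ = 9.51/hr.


ρ = 2.64/9.51 = 0.2776
Wq = ρ/(μ−λ) = 0.2776/(9.51 − 2.64) = 0.2776/6.87 = 0.04041 hr

Final: 0.04041 hr


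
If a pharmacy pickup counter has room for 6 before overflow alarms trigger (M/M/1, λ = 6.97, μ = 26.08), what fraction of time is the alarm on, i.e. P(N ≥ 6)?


ρ = 6.97/26.08 = 0.2673
P(N ≥ n) = ρ^n = 0.2673^6 = 0.0003644

Final: 0.0003644


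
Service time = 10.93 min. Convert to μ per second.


μ = 1/(service time) in consistent units.
1 second = 0.0166667 min, so μ = 0.0166667/10.93 = 0.001525 per second

Final: 0.001525 /sec


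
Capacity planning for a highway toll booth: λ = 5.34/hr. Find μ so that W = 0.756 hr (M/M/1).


W = 1/(μ−λ) ⇒ μ − λ = 1/W = 1/0.756 = 1.3228
μ = λ + 1/W = 5.34 + 1.3228 = 6.6628 per hr

Final: 6.6628 /hr


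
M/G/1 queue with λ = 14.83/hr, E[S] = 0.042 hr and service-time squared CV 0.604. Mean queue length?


ρ = λ·E[S] = 14.83·0.042 = 0.6229
Lq = ρ²(1+C_s²)/(2(1−ρ)) = 0.3880·(1+0.604)/(2·0.3771)
= 0.3880·1.6040/0.7543 = 0.82500

Final: 0.82500


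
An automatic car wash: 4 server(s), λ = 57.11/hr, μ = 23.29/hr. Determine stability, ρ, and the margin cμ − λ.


Total capacity cμ = 4·23.29 = 93.16/hr
ρ = λ/(cμ) = 57.11/93.16 = 0.6130
Stable ⇔ ρ < 1: YES
Spare capacity = cμ − λ = 93.16 − 57.11 = 36.05/hr

Final: ρ = 0.6130; stable; margin = 36.05/hr


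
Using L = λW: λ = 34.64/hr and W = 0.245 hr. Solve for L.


L = λW = 34.64·0.245 = 8.4868

Final: 8.4868


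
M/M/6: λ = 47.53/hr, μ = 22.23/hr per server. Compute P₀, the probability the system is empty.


a = λ/μ = 47.53/22.23 = 2.1381; ρ = a/c = 0.3564
Σ_{k=0}^{5} a^k/k! (terms k=0..5) = 1.00000 + 2.13810 + 2.28574 + 1.62905 + 0.87077 + 0.37236 = 8.29601
Tail: a^6/(6!(1−ρ)) = 95.53667/(720·0.6436) = 0.20615
P₀ = 1/(8.29601 + 0.20615) = 1/8.50217 = 0.117617

Final: 0.117617


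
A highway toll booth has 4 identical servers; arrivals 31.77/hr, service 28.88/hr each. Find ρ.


ρ = λ/(cμ) = 31.77/(4·28.88) = 31.77/115.52 = 0.2750

Final: 0.2750


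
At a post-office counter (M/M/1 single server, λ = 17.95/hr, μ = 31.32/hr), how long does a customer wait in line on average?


ρ = 17.95/31.32 = 0.5731
Wq = ρ/(μ−λ) = 0.5731/(31.32 − 17.95) = 0.5731/13.37 = 0.04287 hr

Final: 0.04287 hr


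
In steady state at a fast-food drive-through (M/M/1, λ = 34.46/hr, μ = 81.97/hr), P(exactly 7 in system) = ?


ρ = 34.46/81.97 = 0.4204
P_n = (1−ρ)·ρ^n = (1 − 0.4204)·0.4204^7 = 0.5796·0.002321 = 0.001345

Final: 0.001345


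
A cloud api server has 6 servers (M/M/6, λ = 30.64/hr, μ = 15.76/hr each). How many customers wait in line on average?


a = λ/μ = 1.9442; ρ = a/6 = 0.3240
P₀ = 0.142929
Lq = P₀·a^c·ρ / (c!·(1−ρ)²) = 0.142929·54.00019·0.3240/(720·0.45694)
= 0.007602

Final: 0.007602


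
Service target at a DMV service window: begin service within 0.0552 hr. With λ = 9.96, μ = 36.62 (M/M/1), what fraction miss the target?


ρ = 9.96/36.62 = 0.2720
P(Wq > t) = ρ·e^{−(μ−λ)t} = 0.2720·e^{−1.4716}
= 0.2720·0.229551 = 0.062434

Final: 0.062434


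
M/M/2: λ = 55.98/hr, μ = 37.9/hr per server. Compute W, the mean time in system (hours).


a = 1.4770; ρ = 0.7385; P₀ = 0.150402
Lq = P₀·a^c·ρ/(c!(1−ρ)²) = 1.77217
Wq = Lq/λ = 1.77217/55.98 = 0.03166 hr
W = Wq + 1/μ = 0.03166 + 0.02639 = 0.05804 hr

Final: 0.05804 hr


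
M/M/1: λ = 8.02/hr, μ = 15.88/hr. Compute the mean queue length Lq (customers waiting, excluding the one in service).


ρ = 8.02/15.88 = 0.5050
Lq = ρ²/(1−ρ) = 0.2551/0.4950 = 0.5153

Final: 0.5153


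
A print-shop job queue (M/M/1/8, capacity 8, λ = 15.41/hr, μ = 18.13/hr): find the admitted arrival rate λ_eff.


ρ = 0.8500; P_K = (1−ρ)ρ^8/(1−ρ^9) = 0.053186
λ_eff = λ(1 − P_K) = 15.41·(1 − 0.053186) = 15.41·0.946814 = 14.5904 /hr

Final: 14.5904 /hr


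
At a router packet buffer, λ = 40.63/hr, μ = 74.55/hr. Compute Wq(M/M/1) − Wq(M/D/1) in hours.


ρ = 40.63/74.55 = 0.5450
Wq(M/M/1) = ρ/(μ−λ) = 0.5450/33.92 = 0.01607 hr
Wq(M/D/1) = ρ/(2(μ−λ)) = 0.008034 hr
Savings = 0.01607 − 0.008034 = 0.008034 hr

Final: 0.008034 hr


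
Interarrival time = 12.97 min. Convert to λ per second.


λ = 1/(interarrival time) in consistent units.
1 second = 0.0166667 min, so λ = 0.0166667/12.97 = 0.001285 per second

Final: 0.001285 /sec


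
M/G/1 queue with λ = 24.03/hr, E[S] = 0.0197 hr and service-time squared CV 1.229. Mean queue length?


ρ = λ·E[S] = 24.03·0.0197 = 0.4734
Lq = ρ²(1+C_s²)/(2(1−ρ)) = 0.2241·(1+1.229)/(2·0.5266)
= 0.2241·2.2290/1.0532 = 0.47428

Final: 0.47428


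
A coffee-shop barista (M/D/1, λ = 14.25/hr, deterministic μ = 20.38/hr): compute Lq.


ρ = 14.25/20.38 = 0.6992
M/D/1: Lq = ρ²/(2(1−ρ)) = 0.4889/(2·0.3008) = 0.81271

Final: 0.81271


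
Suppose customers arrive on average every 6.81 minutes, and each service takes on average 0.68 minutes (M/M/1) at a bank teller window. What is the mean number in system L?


λ = 60/6.81 = 8.8106 /hr
μ = 60/0.68 = 88.2353 /hr
ρ = λ/μ = 8.8106/88.2353 = 0.09985
L = ρ/(1−ρ) = 0.09985/0.9001 = 0.1109

Final: 0.1109


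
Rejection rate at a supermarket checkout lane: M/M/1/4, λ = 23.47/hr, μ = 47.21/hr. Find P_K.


ρ = λ/μ = 23.47/47.21 = 0.4971
P_K = (1−ρ)ρ^K/(1−ρ^(K+1)) = (0.5029·0.061082)/(1 − 0.030367)
= 0.030716/0.969633 = 0.031678

Final: 0.031678


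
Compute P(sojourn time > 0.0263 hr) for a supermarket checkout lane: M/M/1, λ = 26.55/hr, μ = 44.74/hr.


W ~ Exponential(μ−λ) for M/M/1.
μ − λ = 44.74 − 26.55 = 18.1900
P(W > t) = e^{−(μ−λ)t} = e^{−0.4784} = 0.619776

Final: 0.619776


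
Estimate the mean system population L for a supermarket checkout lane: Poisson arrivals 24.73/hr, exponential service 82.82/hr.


ρ = λ/μ = 24.73/82.82 = 0.2986
L = ρ/(1−ρ) = 0.2986/(1 − 0.2986) = 0.2986/0.7014 = 0.4257

Final: 0.4257


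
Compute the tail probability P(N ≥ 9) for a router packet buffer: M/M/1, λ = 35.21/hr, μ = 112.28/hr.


ρ = 35.21/112.28 = 0.3136
P(N ≥ n) = ρ^n = 0.3136^9 = 0.00002933

Final: 0.00002933


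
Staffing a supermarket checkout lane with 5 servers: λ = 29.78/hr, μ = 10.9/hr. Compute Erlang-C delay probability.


a = λ/μ = 2.7321; ρ = a/5 = 0.5464
P₀ = 0.062572 (from M/M/c formula)
C(c,a) = [a^c/(c!(1−ρ))]·P₀ = [152.22675/(120·0.4536)]·0.062572
= 2.79678·0.062572 = 0.175000

Final: 0.175000


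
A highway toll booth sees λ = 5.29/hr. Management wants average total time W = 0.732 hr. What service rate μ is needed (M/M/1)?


W = 1/(μ−λ) ⇒ μ − λ = 1/W = 1/0.732 = 1.3661
μ = λ + 1/W = 5.29 + 1.3661 = 6.6561 per hr

Final: 6.6561 /hr


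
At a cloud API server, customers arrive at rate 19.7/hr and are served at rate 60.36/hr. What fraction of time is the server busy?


ρ = λ/μ = 19.7/60.36 = 0.3264

Final: 0.3264


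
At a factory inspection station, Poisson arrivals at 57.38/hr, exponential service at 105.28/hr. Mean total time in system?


W = 1/(μ−λ) = 1/(105.28 − 57.38) = 1/47.90 = 0.02088 hr

Final: 0.02088 hr


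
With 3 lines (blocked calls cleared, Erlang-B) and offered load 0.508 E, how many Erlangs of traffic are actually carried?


B(3,0.508) = 0.013171 (Erlang-B)
Carried load = a(1 − B) = 0.508·(1 − 0.013171) = 0.508·0.986829 = 0.5013 E

Final: 0.5013 Erlangs


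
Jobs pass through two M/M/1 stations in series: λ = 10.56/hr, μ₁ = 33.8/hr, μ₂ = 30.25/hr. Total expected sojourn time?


Each node sees arrival rate λ = 10.56/hr (tandem ⇒ throughput preserved).
W₁ = 1/(μ₁−λ) = 1/(33.8−10.56) = 0.04303 hr
W₂ = 1/(μ₂−λ) = 1/(30.25−10.56) = 0.05079 hr
W_total = W₁ + W₂ = 0.04303 + 0.05079 = 0.09382 hr

Final: 0.09382 hr


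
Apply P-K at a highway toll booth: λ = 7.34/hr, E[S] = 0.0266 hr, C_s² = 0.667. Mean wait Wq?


ρ = λ·E[S] = 7.34·0.0266 = 0.1952
E[S²] = E[S]²(1+C_s²) = 0.0266²·(1+0.667) = 0.001180
Wq = λ·E[S²]/(2(1−ρ)) = 7.34·0.001180/(2·0.8048) = 0.005379 hr

Final: 0.005379 hr


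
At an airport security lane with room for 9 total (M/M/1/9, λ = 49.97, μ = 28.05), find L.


ρ = 49.97/28.05 = 1.7815
L = ρ[1 − (K+1)ρ^K + Kρ^(K+1)] / [(1−ρ)(1−ρ^(K+1))]
Numerator: 1.7815·(1 − 10·180.712567 + 9·321.932512) = 1944.050233
Denominator: (-0.7815)·(-320.932512) = 250.796459
L = 1944.050233/250.796459 = 7.7515

Final: 7.7515


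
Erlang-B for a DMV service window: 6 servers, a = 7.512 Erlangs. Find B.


B(c,a) = (a^c/c!) / Σ_{k=0}^{c} a^k/k!
a^6/6! = 249.574942
Σ terms (k=0..6): 1.00000 + 7.51200 + 28.21507 + 70.65054 + 132.68171 + 199.34101 + 249.57494 = 688.975277
B = 249.574942/688.975277 = 0.362241

Final: 0.362241


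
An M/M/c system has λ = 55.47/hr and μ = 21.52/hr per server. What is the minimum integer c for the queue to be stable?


Stability requires cμ > λ ⇔ c > λ/μ.
λ/μ = 55.47/21.52 = 2.5776
Minimum integer c = ⌊2.5776⌋ + 1 = 3
Check: 3·21.52 = 64.56 > 55.47, while 2·21.52 = 43.04 ≤ 55.47

Final: 3 servers


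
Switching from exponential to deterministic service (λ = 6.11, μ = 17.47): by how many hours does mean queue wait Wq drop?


ρ = 6.11/17.47 = 0.3497
Wq(M/M/1) = ρ/(μ−λ) = 0.3497/11.36 = 0.03079 hr
Wq(M/D/1) = ρ/(2(μ−λ)) = 0.01539 hr
Savings = 0.03079 − 0.01539 = 0.01539 hr

Final: 0.01539 hr


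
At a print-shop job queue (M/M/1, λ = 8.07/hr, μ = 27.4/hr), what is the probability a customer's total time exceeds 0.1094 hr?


W ~ Exponential(μ−λ) for M/M/1.
μ − λ = 27.4 − 8.07 = 19.3300
P(W > t) = e^{−(μ−λ)t} = e^{−2.1147} = 0.120669

Final: 0.120669


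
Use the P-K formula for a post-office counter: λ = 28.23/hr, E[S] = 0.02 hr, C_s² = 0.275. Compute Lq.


ρ = λ·E[S] = 28.23·0.02 = 0.5646
Lq = ρ²(1+C_s²)/(2(1−ρ)) = 0.3188·(1+0.275)/(2·0.4354)
= 0.3188·1.2750/0.8708 = 0.46674

Final: 0.46674


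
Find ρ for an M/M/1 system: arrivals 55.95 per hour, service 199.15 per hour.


ρ = λ/μ = 55.95/199.15 = 0.2809

Final: 0.2809


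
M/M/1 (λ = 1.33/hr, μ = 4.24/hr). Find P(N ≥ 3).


ρ = 1.33/4.24 = 0.3137
P(N ≥ n) = ρ^n = 0.3137^3 = 0.030864

Final: 0.030864


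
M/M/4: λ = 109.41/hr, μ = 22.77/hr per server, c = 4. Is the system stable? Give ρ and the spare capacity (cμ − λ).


Total capacity cμ = 4·22.77 = 91.08/hr
ρ = λ/(cμ) = 109.41/91.08 = 1.2013
Stable ⇔ ρ < 1: NO
Spare capacity = cμ − λ = 91.08 − 109.41 = -18.33/hr

Final: ρ = 1.2013; unstable; margin = -18.33/hr


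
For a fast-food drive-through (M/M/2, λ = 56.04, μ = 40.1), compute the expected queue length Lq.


a = λ/μ = 1.3975; ρ = a/2 = 0.6988
P₀ = 0.177334
Lq = P₀·a^c·ρ / (c!·(1−ρ)²) = 0.177334·1.95302·0.6988/(2·0.09075)
= 1.33336

Final: 1.33336


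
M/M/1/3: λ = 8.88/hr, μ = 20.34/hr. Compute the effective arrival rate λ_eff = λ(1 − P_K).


ρ = 0.4366; P_K = (1−ρ)ρ^3/(1−ρ^4) = 0.048651
λ_eff = λ(1 − P_K) = 8.88·(1 − 0.048651) = 8.88·0.951349 = 8.4480 /hr

Final: 8.4480 /hr


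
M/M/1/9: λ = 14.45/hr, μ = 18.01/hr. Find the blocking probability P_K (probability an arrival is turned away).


ρ = λ/μ = 14.45/18.01 = 0.8023
P_K = (1−ρ)ρ^K/(1−ρ^(K+1)) = (0.1977·0.137780)/(1 − 0.110546)
= 0.027235/0.889454 = 0.030620

Final: 0.030620


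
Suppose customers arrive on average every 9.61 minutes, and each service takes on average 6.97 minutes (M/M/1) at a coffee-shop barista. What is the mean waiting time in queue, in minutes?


λ = 60/9.61 = 6.2435 /hr
μ = 60/6.97 = 8.6083 /hr
ρ = λ/μ = 6.2435/8.6083 = 0.7253
Wq = ρ/(μ−λ) = 0.7253/(8.6083−6.2435) = 0.30670 hr
In minutes: 0.30670·60 = 18.402 min

Final: 18.402 min


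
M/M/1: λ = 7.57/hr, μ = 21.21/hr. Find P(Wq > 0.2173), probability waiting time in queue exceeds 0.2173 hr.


ρ = 7.57/21.21 = 0.3569
P(Wq > t) = ρ·e^{−(μ−λ)t} = 0.3569·e^{−2.9640}
= 0.3569·0.051614 = 0.018421

Final: 0.018421


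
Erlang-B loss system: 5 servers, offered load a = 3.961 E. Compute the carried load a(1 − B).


B(5,3.961) = 0.195577 (Erlang-B)
Carried load = a(1 − B) = 3.961·(1 − 0.195577) = 3.961·0.804423 = 3.1863 E

Final: 3.1863 Erlangs


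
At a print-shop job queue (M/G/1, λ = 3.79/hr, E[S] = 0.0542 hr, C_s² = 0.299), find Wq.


ρ = λ·E[S] = 3.79·0.0542 = 0.2054
E[S²] = E[S]²(1+C_s²) = 0.0542²·(1+0.299) = 0.003816
Wq = λ·E[S²]/(2(1−ρ)) = 3.79·0.003816/(2·0.7946) = 0.009101 hr

Final: 0.009101 hr


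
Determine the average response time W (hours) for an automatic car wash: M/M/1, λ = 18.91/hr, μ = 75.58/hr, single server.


W = 1/(μ−λ) = 1/(75.58 − 18.91) = 1/56.67 = 0.01765 hr

Final: 0.01765 hr


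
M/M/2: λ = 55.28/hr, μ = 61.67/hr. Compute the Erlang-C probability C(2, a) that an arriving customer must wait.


a = λ/μ = 0.8964; ρ = a/2 = 0.4482
P₀ = 0.381032 (from M/M/c formula)
C(c,a) = [a^c/(c!(1−ρ))]·P₀ = [0.80350/(2·0.5518)]·0.381032
= 0.72807·0.381032 = 0.277416

Final: 0.277416


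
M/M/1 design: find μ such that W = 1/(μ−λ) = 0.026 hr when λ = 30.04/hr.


W = 1/(μ−λ) ⇒ μ − λ = 1/W = 1/0.026 = 38.4615
μ = λ + 1/W = 30.04 + 38.4615 = 68.5015 per hr

Final: 68.5015 /hr


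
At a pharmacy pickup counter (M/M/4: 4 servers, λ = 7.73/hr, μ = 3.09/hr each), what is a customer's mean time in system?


a = 2.5016; ρ = 0.6254; P₀ = 0.073550
Lq = P₀·a^c·ρ/(c!(1−ρ)²) = 0.53493
Wq = Lq/λ = 0.53493/7.73 = 0.06920 hr
W = Wq + 1/μ = 0.06920 + 0.32362 = 0.39283 hr

Final: 0.39283 hr


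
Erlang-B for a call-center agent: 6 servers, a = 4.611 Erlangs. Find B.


B(c,a) = (a^c/c!) / Σ_{k=0}^{c} a^k/k!
a^6/6! = 13.348677
Σ terms (k=0..6): 1.00000 + 4.61100 + 10.63066 + 16.33933 + 18.83516 + 17.36978 + 13.34868 = 82.134602
B = 13.348677/82.134602 = 0.162522

Final: 0.162522


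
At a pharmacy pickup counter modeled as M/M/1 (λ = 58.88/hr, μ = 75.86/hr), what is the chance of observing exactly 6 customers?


ρ = 58.88/75.86 = 0.7762
P_n = (1−ρ)·ρ^n = (1 − 0.7762)·0.7762^6 = 0.2238·0.218640 = 0.048939

Final: 0.048939


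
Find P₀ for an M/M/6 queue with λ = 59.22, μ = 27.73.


a = λ/μ = 59.22/27.73 = 2.1356; ρ = a/c = 0.3559
Σ_{k=0}^{5} a^k/k! (terms k=0..5) = 1.00000 + 2.13559 + 2.28038 + 1.62332 + 0.86669 + 0.37018 = 8.27616
Tail: a^6/(6!(1−ρ)) = 94.86613/(720·0.6441) = 0.20457
P₀ = 1/(8.27616 + 0.20457) = 1/8.48073 = 0.117914

Final: 0.117914


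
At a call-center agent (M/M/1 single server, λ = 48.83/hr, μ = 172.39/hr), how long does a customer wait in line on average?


ρ = 48.83/172.39 = 0.2833
Wq = ρ/(μ−λ) = 0.2833/(172.39 − 48.83) = 0.2833/123.56 = 0.002292 hr

Final: 0.002292 hr


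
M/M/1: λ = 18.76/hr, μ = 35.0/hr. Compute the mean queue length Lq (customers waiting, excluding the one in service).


ρ = 18.76/35.0 = 0.5360
Lq = ρ²/(1−ρ) = 0.2873/0.4640 = 0.6192

Final: 0.6192


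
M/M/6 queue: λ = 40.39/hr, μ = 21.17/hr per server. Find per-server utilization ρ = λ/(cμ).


ρ = λ/(cμ) = 40.39/(6·21.17) = 40.39/127.02 = 0.3180

Final: 0.3180


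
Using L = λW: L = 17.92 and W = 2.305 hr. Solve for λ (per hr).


λ = L/W = 17.92/2.305 = 7.7744 /hr

Final: 7.7744 /hr


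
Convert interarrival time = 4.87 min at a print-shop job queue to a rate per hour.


λ = 1/(interarrival time) in consistent units.
1 hour = 60 min, so λ = 60/4.87 = 12.3203 per hour

Final: 12.3203 /hr


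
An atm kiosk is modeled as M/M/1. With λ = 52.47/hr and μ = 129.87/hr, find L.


ρ = λ/μ = 52.47/129.87 = 0.4040
L = ρ/(1−ρ) = 0.4040/(1 − 0.4040) = 0.4040/0.5960 = 0.6779

Final: 0.6779


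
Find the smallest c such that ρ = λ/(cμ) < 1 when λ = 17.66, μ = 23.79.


Stability requires cμ > λ ⇔ c > λ/μ.
λ/μ = 17.66/23.79 = 0.7423
Minimum integer c = ⌊0.7423⌋ + 1 = 1
Check: 1·23.79 = 23.79 > 17.66, while 0·23.79 = 0.00 ≤ 17.66

Final: 1 servers


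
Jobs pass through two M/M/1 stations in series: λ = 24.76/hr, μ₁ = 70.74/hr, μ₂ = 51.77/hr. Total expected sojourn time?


Each node sees arrival rate λ = 24.76/hr (tandem ⇒ throughput preserved).
W₁ = 1/(μ₁−λ) = 1/(70.74−24.76) = 0.02175 hr
W₂ = 1/(μ₂−λ) = 1/(51.77−24.76) = 0.03702 hr
W_total = W₁ + W₂ = 0.02175 + 0.03702 = 0.05877 hr

Final: 0.05877 hr


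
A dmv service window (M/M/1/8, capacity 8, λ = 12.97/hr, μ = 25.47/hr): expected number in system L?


ρ = 12.97/25.47 = 0.5092
L = ρ[1 − (K+1)ρ^K + Kρ^(K+1)] / [(1−ρ)(1−ρ^(K+1))]
Numerator: 0.5092·(1 − 9·0.004522 + 8·0.002302) = 0.497884
Denominator: (0.4908)·(0.997698) = 0.489643
L = 0.497884/0.489643 = 1.0168

Final: 1.0168


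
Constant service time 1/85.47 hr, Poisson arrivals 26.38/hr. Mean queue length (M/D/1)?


ρ = 26.38/85.47 = 0.3086
M/D/1: Lq = ρ²/(2(1−ρ)) = 0.09526/(2·0.6914) = 0.06890

Final: 0.06890


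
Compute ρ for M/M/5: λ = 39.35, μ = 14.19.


ρ = λ/(cμ) = 39.35/(5·14.19) = 39.35/70.95 = 0.5546

Final: 0.5546


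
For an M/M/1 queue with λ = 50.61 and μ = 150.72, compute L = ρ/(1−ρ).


ρ = λ/μ = 50.61/150.72 = 0.3358
L = ρ/(1−ρ) = 0.3358/(1 − 0.3358) = 0.3358/0.6642 = 0.5055

Final: 0.5055


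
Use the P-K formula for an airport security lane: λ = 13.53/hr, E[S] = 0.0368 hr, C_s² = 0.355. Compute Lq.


ρ = λ·E[S] = 13.53·0.0368 = 0.4979
Lq = ρ²(1+C_s²)/(2(1−ρ)) = 0.2479·(1+0.355)/(2·0.5021)
= 0.2479·1.3550/1.0042 = 0.33451

Final: 0.33451


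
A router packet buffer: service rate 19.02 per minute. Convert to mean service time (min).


Mean service time = 1/μ = 1/19.02 minute = 0.05258 minute
In minutes: 0.05258 × 1 = 0.05258 min

Final: 0.05258 min


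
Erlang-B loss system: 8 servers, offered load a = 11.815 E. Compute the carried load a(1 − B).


B(8,11.815) = 0.415599 (Erlang-B)
Carried load = a(1 − B) = 11.815·(1 − 0.415599) = 11.815·0.584401 = 6.9047 E

Final: 6.9047 Erlangs


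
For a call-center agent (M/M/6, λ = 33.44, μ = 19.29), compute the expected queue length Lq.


a = λ/μ = 1.7335; ρ = a/6 = 0.2889
P₀ = 0.176549
Lq = P₀·a^c·ρ / (c!·(1−ρ)²) = 0.176549·27.13965·0.2889/(720·0.50563)
= 0.003803

Final: 0.003803


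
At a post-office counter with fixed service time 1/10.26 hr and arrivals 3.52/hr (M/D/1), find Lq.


ρ = 3.52/10.26 = 0.3431
M/D/1: Lq = ρ²/(2(1−ρ)) = 0.1177/(2·0.6569) = 0.08959

Final: 0.08959


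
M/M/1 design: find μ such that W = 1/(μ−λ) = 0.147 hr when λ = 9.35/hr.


W = 1/(μ−λ) ⇒ μ − λ = 1/W = 1/0.147 = 6.8027
μ = λ + 1/W = 9.35 + 6.8027 = 16.1527 per hr

Final: 16.1527 /hr


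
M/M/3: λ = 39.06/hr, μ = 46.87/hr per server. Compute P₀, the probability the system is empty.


a = λ/μ = 39.06/46.87 = 0.8334; ρ = a/c = 0.2778
Σ_{k=0}^{2} a^k/k! (terms k=0..2) = 1.00000 + 0.83337 + 0.34725 = 2.18062
Tail: a^3/(3!(1−ρ)) = 0.57878/(6·0.7222) = 0.13357
P₀ = 1/(2.18062 + 0.13357) = 1/2.31419 = 0.432117

Final: 0.432117


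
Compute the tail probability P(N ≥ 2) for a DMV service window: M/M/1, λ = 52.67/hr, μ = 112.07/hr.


ρ = 52.67/112.07 = 0.4700
P(N ≥ n) = ρ^n = 0.4700^2 = 0.220876

Final: 0.220876


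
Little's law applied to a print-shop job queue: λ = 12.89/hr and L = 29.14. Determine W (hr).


W = L/λ = 29.14/12.89 = 2.2607 hr

Final: 2.2607 hr


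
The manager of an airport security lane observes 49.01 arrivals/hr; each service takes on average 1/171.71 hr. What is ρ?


ρ = λ/μ = 49.01/171.71 = 0.2854

Final: 0.2854


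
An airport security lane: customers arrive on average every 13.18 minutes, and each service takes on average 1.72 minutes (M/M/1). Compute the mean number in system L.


λ = 60/13.18 = 4.5524 /hr
μ = 60/1.72 = 34.8837 /hr
ρ = λ/μ = 4.5524/34.8837 = 0.1305
L = ρ/(1−ρ) = 0.1305/0.8695 = 0.1501

Final: 0.1501


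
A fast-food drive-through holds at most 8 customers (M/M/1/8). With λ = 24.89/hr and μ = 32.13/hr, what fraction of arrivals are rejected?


ρ = λ/μ = 24.89/32.13 = 0.7747
P_K = (1−ρ)ρ^K/(1−ρ^(K+1)) = (0.2253·0.129692)/(1 − 0.100468)
= 0.029224/0.899532 = 0.032488

Final: 0.032488


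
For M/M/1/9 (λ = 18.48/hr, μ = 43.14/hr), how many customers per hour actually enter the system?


ρ = 0.4284; P_K = (1−ρ)ρ^9/(1−ρ^10) = 0.0002777
λ_eff = λ(1 − P_K) = 18.48·(1 − 0.0002777) = 18.48·0.999722 = 18.4749 /hr

Final: 18.4749 /hr


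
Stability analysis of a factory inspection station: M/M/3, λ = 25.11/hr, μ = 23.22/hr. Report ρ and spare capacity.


Total capacity cμ = 3·23.22 = 69.66/hr
ρ = λ/(cμ) = 25.11/69.66 = 0.3605
Stable ⇔ ρ < 1: YES
Spare capacity = cμ − λ = 69.66 − 25.11 = 44.55/hr

Final: ρ = 0.3605; stable; margin = 44.55/hr


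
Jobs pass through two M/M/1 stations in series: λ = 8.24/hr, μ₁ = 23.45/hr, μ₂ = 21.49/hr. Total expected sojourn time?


Each node sees arrival rate λ = 8.24/hr (tandem ⇒ throughput preserved).
W₁ = 1/(μ₁−λ) = 1/(23.45−8.24) = 0.06575 hr
W₂ = 1/(μ₂−λ) = 1/(21.49−8.24) = 0.07547 hr
W_total = W₁ + W₂ = 0.06575 + 0.07547 = 0.14122 hr

Final: 0.14122 hr


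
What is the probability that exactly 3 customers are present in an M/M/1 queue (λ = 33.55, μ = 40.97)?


ρ = 33.55/40.97 = 0.8189
P_n = (1−ρ)·ρ^n = (1 − 0.8189)·0.8189^3 = 0.1811·0.549136 = 0.099453

Final: 0.099453


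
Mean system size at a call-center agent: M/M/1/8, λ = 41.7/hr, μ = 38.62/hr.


ρ = 41.7/38.62 = 1.0798
L = ρ[1 − (K+1)ρ^K + Kρ^(K+1)] / [(1−ρ)(1−ρ^(K+1))]
Numerator: 1.0798·(1 − 9·1.847525 + 8·1.994868) = 0.357632
Denominator: (-0.07975)·(-0.994868) = 0.079342
L = 0.357632/0.079342 = 4.5075

Final: 4.5075


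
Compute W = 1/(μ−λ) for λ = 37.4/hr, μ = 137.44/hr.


W = 1/(μ−λ) = 1/(137.44 − 37.4) = 1/100.04 = 0.009996 hr

Final: 0.009996 hr


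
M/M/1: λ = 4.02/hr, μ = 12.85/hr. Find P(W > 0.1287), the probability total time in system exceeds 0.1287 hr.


W ~ Exponential(μ−λ) for M/M/1.
μ − λ = 12.85 − 4.02 = 8.8300
P(W > t) = e^{−(μ−λ)t} = e^{−1.1364} = 0.320966

Final: 0.320966


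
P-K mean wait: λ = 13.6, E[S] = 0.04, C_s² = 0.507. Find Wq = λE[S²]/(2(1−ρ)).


ρ = λ·E[S] = 13.6·0.04 = 0.5440
E[S²] = E[S]²(1+C_s²) = 0.04²·(1+0.507) = 0.002411
Wq = λ·E[S²]/(2(1−ρ)) = 13.6·0.002411/(2·0.4560) = 0.03596 hr

Final: 0.03596 hr


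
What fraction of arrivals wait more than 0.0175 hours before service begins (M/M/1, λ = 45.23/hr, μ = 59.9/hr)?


ρ = 45.23/59.9 = 0.7551
P(Wq > t) = ρ·e^{−(μ−λ)t} = 0.7551·e^{−0.2567}
= 0.7551·0.773581 = 0.584125

Final: 0.584125


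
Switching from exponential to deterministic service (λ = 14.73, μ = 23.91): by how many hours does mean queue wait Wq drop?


ρ = 14.73/23.91 = 0.6161
Wq(M/M/1) = ρ/(μ−λ) = 0.6161/9.18 = 0.06711 hr
Wq(M/D/1) = ρ/(2(μ−λ)) = 0.03355 hr
Savings = 0.06711 − 0.03355 = 0.03355 hr

Final: 0.03355 hr


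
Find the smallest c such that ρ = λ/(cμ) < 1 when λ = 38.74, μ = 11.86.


Stability requires cμ > λ ⇔ c > λ/μ.
λ/μ = 38.74/11.86 = 3.2664
Minimum integer c = ⌊3.2664⌋ + 1 = 4
Check: 4·11.86 = 47.44 > 38.74, while 3·11.86 = 35.58 ≤ 38.74

Final: 4 servers


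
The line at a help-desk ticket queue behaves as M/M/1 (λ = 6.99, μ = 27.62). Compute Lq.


ρ = 6.99/27.62 = 0.2531
Lq = ρ²/(1−ρ) = 0.06405/0.7469 = 0.08575

Final: 0.08575


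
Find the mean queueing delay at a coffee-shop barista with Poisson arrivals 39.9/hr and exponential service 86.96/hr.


ρ = 39.9/86.96 = 0.4588
Wq = ρ/(μ−λ) = 0.4588/(86.96 − 39.9) = 0.4588/47.06 = 0.009750 hr

Final: 0.009750 hr


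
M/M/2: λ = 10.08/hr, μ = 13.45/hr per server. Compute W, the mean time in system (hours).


a = 0.7494; ρ = 0.3747; P₀ = 0.454840
Lq = P₀·a^c·ρ/(c!(1−ρ)²) = 0.12242
Wq = Lq/λ = 0.12242/10.08 = 0.01215 hr
W = Wq + 1/μ = 0.01215 + 0.07435 = 0.08649 hr

Final: 0.08649 hr


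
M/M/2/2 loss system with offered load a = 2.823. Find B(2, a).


B(c,a) = (a^c/c!) / Σ_{k=0}^{c} a^k/k!
a^2/2! = 3.984665
Σ terms (k=0..2): 1.00000 + 2.82300 + 3.98466 = 7.807664
B = 3.984665/7.807664 = 0.510353

Final: 0.510353


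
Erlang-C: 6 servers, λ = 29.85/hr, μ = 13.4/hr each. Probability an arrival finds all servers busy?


a = λ/μ = 2.2276; ρ = a/6 = 0.3713
P₀ = 0.107480 (from M/M/c formula)
C(c,a) = [a^c/(c!(1−ρ))]·P₀ = [122.19044/(720·0.6287)]·0.107480
= 0.26992·0.107480 = 0.029011

Final: 0.029011


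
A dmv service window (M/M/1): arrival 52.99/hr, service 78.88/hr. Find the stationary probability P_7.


ρ = 52.99/78.88 = 0.6718
P_n = (1−ρ)·ρ^n = (1 − 0.6718)·0.6718^7 = 0.3282·0.061743 = 0.020265

Final: 0.020265


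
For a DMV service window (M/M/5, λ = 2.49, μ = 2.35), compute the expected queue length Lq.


a = λ/μ = 1.0596; ρ = a/5 = 0.2119
P₀ = 0.346521
Lq = P₀·a^c·ρ / (c!·(1−ρ)²) = 0.346521·1.33554·0.2119/(120·0.62108)
= 0.001316

Final: 0.001316


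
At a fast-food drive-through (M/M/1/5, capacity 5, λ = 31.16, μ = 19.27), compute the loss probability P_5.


ρ = λ/μ = 31.16/19.27 = 1.6170
P_K = (1−ρ)ρ^K/(1−ρ^(K+1)) = (-0.6170·11.055507)/(1 − 17.876990)
= -6.821483/-16.876990 = 0.404188

Final: 0.404188


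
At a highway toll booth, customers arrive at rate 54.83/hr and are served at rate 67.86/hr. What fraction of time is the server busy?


ρ = λ/μ = 54.83/67.86 = 0.8080

Final: 0.8080


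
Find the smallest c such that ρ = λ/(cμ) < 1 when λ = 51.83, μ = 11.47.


Stability requires cμ > λ ⇔ c > λ/μ.
λ/μ = 51.83/11.47 = 4.5187
Minimum integer c = ⌊4.5187⌋ + 1 = 5
Check: 5·11.47 = 57.35 > 51.83, while 4·11.47 = 45.88 ≤ 51.83

Final: 5 servers


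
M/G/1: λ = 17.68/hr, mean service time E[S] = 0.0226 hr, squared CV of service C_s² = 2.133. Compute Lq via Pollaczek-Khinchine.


ρ = λ·E[S] = 17.68·0.0226 = 0.3996
Lq = ρ²(1+C_s²)/(2(1−ρ)) = 0.1597·(1+2.133)/(2·0.6004)
= 0.1597·3.1330/1.2009 = 0.41653

Final: 0.41653


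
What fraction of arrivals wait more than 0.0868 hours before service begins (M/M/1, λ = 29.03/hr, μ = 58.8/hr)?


ρ = 29.03/58.8 = 0.4937
P(Wq > t) = ρ·e^{−(μ−λ)t} = 0.4937·e^{−2.5840}
= 0.4937·0.075469 = 0.037260

Final: 0.037260


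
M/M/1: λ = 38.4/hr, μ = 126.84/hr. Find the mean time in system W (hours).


W = 1/(μ−λ) = 1/(126.84 − 38.4) = 1/88.44 = 0.01131 hr

Final: 0.01131 hr


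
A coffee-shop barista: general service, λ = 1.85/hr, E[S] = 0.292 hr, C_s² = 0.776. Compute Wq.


ρ = λ·E[S] = 1.85·0.292 = 0.5402
E[S²] = E[S]²(1+C_s²) = 0.292²·(1+0.776) = 0.151429
Wq = λ·E[S²]/(2(1−ρ)) = 1.85·0.151429/(2·0.4598) = 0.30464 hr

Final: 0.30464 hr


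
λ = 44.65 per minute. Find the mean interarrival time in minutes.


Mean interarrival time = 1/λ = 1/44.65 minute = 0.02240 minute
In minutes: 0.02240 × 1 = 0.02240 min

Final: 0.02240 min


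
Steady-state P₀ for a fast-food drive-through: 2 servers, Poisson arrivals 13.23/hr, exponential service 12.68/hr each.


a = λ/μ = 13.23/12.68 = 1.0434; ρ = a/c = 0.5217
Σ_{k=0}^{1} a^k/k! (terms k=0..1) = 1.00000 + 1.04338 = 2.04338
Tail: a^2/(2!(1−ρ)) = 1.08863/(2·0.4783) = 1.13799
P₀ = 1/(2.04338 + 1.13799) = 1/3.18137 = 0.314330

Final: 0.314330


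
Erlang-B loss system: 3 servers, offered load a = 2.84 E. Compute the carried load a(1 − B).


B(3,2.84) = 0.326565 (Erlang-B)
Carried load = a(1 − B) = 2.84·(1 − 0.326565) = 2.84·0.673435 = 1.9126 E

Final: 1.9126 Erlangs


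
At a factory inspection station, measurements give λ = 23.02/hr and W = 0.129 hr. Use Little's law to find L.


L = λW = 23.02·0.129 = 2.9696

Final: 2.9696


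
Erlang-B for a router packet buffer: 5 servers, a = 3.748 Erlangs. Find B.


B(c,a) = (a^c/c!) / Σ_{k=0}^{c} a^k/k!
a^5/5! = 6.163348
Σ terms (k=0..5): 1.00000 + 3.74800 + 7.02375 + 8.77501 + 8.22218 + 6.16335 = 34.932289
B = 6.163348/34.932289 = 0.176437

Final: 0.176437


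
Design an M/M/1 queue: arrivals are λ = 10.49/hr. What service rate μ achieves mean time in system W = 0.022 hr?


W = 1/(μ−λ) ⇒ μ − λ = 1/W = 1/0.022 = 45.4545
μ = λ + 1/W = 10.49 + 45.4545 = 55.9445 per hr

Final: 55.9445 /hr


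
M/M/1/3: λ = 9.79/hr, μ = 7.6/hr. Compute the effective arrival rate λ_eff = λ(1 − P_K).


ρ = 1.2882; P_K = (1−ρ)ρ^3/(1−ρ^4) = 0.351274
λ_eff = λ(1 − P_K) = 9.79·(1 − 0.351274) = 9.79·0.648726 = 6.3510 /hr

Final: 6.3510 /hr


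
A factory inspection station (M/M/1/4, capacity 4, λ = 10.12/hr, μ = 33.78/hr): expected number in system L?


ρ = 10.12/33.78 = 0.2996
L = ρ[1 − (K+1)ρ^K + Kρ^(K+1)] / [(1−ρ)(1−ρ^(K+1))]
Numerator: 0.2996·(1 − 5·0.008055 + 4·0.002413) = 0.290411
Denominator: (0.7004)·(0.997587) = 0.698724
L = 0.290411/0.698724 = 0.4156

Final: 0.4156


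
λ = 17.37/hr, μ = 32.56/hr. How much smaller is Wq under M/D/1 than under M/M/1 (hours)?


ρ = 17.37/32.56 = 0.5335
Wq(M/M/1) = ρ/(μ−λ) = 0.5335/15.19 = 0.03512 hr
Wq(M/D/1) = ρ/(2(μ−λ)) = 0.01756 hr
Savings = 0.03512 − 0.01756 = 0.01756 hr

Final: 0.01756 hr


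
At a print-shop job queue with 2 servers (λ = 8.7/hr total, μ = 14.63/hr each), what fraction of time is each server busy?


ρ = λ/(cμ) = 8.7/(2·14.63) = 8.7/29.26 = 0.2973

Final: 0.2973


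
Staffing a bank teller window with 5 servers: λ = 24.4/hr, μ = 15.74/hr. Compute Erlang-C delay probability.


a = λ/μ = 1.5502; ρ = a/5 = 0.3100
P₀ = 0.211804 (from M/M/c formula)
C(c,a) = [a^c/(c!(1−ρ))]·P₀ = [8.95211/(120·0.6900)]·0.211804
= 0.10812·0.211804 = 0.022901

Final: 0.022901


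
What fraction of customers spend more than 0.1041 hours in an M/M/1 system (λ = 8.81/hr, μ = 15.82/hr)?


W ~ Exponential(μ−λ) for M/M/1.
μ − λ = 15.82 − 8.81 = 7.0100
P(W > t) = e^{−(μ−λ)t} = e^{−0.7297} = 0.482034

Final: 0.482034


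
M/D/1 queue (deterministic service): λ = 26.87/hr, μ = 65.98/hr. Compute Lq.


ρ = 26.87/65.98 = 0.4072
M/D/1: Lq = ρ²/(2(1−ρ)) = 0.1658/(2·0.5928) = 0.13990

Final: 0.13990


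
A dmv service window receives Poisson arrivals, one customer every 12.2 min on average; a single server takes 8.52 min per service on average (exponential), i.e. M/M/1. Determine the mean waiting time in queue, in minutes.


λ = 60/12.2 = 4.9180 /hr
μ = 60/8.52 = 7.0423 /hr
ρ = λ/μ = 4.9180/7.0423 = 0.6984
Wq = ρ/(μ−λ) = 0.6984/(7.0423−4.9180) = 0.32876 hr
In minutes: 0.32876·60 = 19.726 min

Final: 19.726 min


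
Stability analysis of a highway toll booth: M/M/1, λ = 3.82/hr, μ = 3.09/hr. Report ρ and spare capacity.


Total capacity cμ = 1·3.09 = 3.09/hr
ρ = λ/(cμ) = 3.82/3.09 = 1.2362
Stable ⇔ ρ < 1: NO
Spare capacity = cμ − λ = 3.09 − 3.82 = -0.73/hr

Final: ρ = 1.2362; unstable; margin = -0.73/hr


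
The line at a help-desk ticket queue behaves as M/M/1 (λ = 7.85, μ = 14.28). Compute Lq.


ρ = 7.85/14.28 = 0.5497
Lq = ρ²/(1−ρ) = 0.3022/0.4503 = 0.6711

Final: 0.6711


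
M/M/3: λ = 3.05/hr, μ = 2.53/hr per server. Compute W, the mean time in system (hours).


a = 1.2055; ρ = 0.4018; P₀ = 0.292367
Lq = P₀·a^c·ρ/(c!(1−ρ)²) = 0.09588
Wq = Lq/λ = 0.09588/3.05 = 0.03144 hr
W = Wq + 1/μ = 0.03144 + 0.39526 = 0.42669 hr

Final: 0.42669 hr


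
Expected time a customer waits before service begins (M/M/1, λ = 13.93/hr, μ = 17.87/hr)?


ρ = 13.93/17.87 = 0.7795
Wq = ρ/(μ−λ) = 0.7795/(17.87 − 13.93) = 0.7795/3.94 = 0.1978 hr

Final: 0.1978 hr


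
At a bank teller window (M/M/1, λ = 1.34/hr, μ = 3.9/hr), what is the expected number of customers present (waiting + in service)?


ρ = λ/μ = 1.34/3.9 = 0.3436
L = ρ/(1−ρ) = 0.3436/(1 − 0.3436) = 0.3436/0.6564 = 0.5234

Final: 0.5234


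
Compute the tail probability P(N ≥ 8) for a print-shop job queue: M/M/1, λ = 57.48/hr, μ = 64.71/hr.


ρ = 57.48/64.71 = 0.8883
P(N ≥ n) = ρ^n = 0.8883^8 = 0.387581

Final: 0.387581


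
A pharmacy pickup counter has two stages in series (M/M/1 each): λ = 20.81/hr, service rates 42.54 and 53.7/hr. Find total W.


Each node sees arrival rate λ = 20.81/hr (tandem ⇒ throughput preserved).
W₁ = 1/(μ₁−λ) = 1/(42.54−20.81) = 0.04602 hr
W₂ = 1/(μ₂−λ) = 1/(53.7−20.81) = 0.03040 hr
W_total = W₁ + W₂ = 0.04602 + 0.03040 = 0.07642 hr

Final: 0.07642 hr
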